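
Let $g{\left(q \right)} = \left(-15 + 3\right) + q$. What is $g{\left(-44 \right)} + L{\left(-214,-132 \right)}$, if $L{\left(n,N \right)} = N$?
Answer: $-188$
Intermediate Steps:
$g{\left(q \right)} = -12 + q$
$g{\left(-44 \right)} + L{\left(-214,-132 \right)} = \left(-12 - 44\right) - 132 = -56 - 132 = -188$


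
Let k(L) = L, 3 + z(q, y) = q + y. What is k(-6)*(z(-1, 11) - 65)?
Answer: 348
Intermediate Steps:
z(q, y) = -3 + q + y (z(q, y) = -3 + (q + y) = -3 + q + y)
k(-6)*(z(-1, 11) - 65) = -6*((-3 - 1 + 11) - 65) = -6*(7 - 65) = -6*(-58) = 348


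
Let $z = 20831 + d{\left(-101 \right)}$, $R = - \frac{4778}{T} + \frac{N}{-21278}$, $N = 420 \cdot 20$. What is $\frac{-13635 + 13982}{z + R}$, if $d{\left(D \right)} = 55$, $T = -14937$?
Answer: $\frac{55143415821}{3319081420040} \approx 0.016614$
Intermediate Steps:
$N = 8400$
$R = - \frac{11902258}{158914743}$ ($R = - \frac{4778}{-14937} + \frac{8400}{-21278} = \left(-4778\right) \left(- \frac{1}{14937}\right) + 8400 \left(- \frac{1}{21278}\right) = \frac{4778}{14937} - \frac{4200}{10639} = - \frac{11902258}{158914743} \approx -0.074897$)
$z = 20886$ ($z = 20831 + 55 = 20886$)
$\frac{-13635 + 13982}{z + R} = \frac{-13635 + 13982}{20886 - \frac{11902258}{158914743}} = \frac{347}{\frac{3319081420040}{158914743}} = 347 \cdot \frac{158914743}{3319081420040} = \frac{55143415821}{3319081420040}$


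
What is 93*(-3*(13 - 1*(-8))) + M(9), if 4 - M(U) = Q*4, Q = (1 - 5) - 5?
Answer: -5819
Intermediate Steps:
Q = -9 (Q = -4 - 5 = -9)
M(U) = 40 (M(U) = 4 - (-9)*4 = 4 - 1*(-36) = 4 + 36 = 40)
93*(-3*(13 - 1*(-8))) + M(9) = 93*(-3*(13 - 1*(-8))) + 40 = 93*(-3*(13 + 8)) + 40 = 93*(-3*21) + 40 = 93*(-63) + 40 = -5859 + 40 = -5819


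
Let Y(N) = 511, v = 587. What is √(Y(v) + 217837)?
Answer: 26*√323 ≈ 467.28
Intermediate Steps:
√(Y(v) + 217837) = √(511 + 217837) = √218348 = 26*√323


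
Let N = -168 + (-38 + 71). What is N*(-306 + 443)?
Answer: -18495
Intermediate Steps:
N = -135 (N = -168 + 33 = -135)
N*(-306 + 443) = -135*(-306 + 443) = -135*137 = -18495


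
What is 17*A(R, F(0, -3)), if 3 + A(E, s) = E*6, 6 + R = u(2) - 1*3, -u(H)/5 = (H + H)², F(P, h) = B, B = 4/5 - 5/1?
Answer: -9129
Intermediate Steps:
B = -21/5 (B = 4*(⅕) - 5*1 = ⅘ - 5 = -21/5 ≈ -4.2000)
F(P, h) = -21/5
u(H) = -20*H² (u(H) = -5*(H + H)² = -5*4*H² = -20*H²)
R = -89 (R = -6 + (-20*2² - 1*3) = -6 + (-20*4 - 3) = -6 + (-80 - 3) = -6 - 83 = -89)
A(E, s) = -3 + 6*E (A(E, s) = -3 + E*6 = -3 + 6*E)
17*A(R, F(0, -3)) = 17*(-3 + 6*(-89)) = 17*(-3 - 534) = 17*(-537) = -9129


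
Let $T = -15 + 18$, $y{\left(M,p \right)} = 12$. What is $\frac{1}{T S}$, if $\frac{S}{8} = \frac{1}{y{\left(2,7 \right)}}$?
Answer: $\frac{1}{2} \approx 0.5$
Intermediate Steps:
$T = 3$
$S = \frac{2}{3}$ ($S = \frac{8}{12} = 8 \cdot \frac{1}{12} = \frac{2}{3} \approx 0.66667$)
$\frac{1}{T S} = \frac{1}{3 \cdot \frac{2}{3}} = \frac{1}{2}$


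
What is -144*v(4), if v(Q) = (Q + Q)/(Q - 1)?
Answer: -384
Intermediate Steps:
v(Q) = 2*Q/(-1 + Q) (v(Q) = (2*Q)/(-1 + Q) = 2*Q/(-1 + Q))
-144*v(4) = -288*4/(-1 + 4) = -288*4/3 = -144*8/3 = -384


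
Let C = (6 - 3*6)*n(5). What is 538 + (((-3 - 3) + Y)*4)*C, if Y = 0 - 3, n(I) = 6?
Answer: 3130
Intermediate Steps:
C = -72 (C = (6 - 3*6)*6 = (6 - 18)*6 = -12*6 = -72)
Y = -3
538 + (((-3 - 3) + Y)*4)*C = 538 + (((-3 - 3) - 3)*4)*(-72) = 538 + ((-6 - 3)*4)*(-72) = 538 - 9*4*(-72) = 538 - 36*(-72) = 538 + 2592 = 3130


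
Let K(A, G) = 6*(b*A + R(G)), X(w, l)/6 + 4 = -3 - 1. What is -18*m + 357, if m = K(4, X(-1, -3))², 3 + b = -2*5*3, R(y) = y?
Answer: -20994843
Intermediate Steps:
X(w, l) = -48 (X(w, l) = -24 + 6*(-3 - 1) = -24 + 6*(-4) = -24 - 24 = -48)
b = -33 (b = -3 - 2*5*3 = -3 - 10*3 = -3 - 30 = -33)
K(A, G) = -198*A + 6*G (K(A, G) = 6*(-33*A + G) = 6*(G - 33*A) = -198*A + 6*G)
m = 1166400 (m = (-198*4 + 6*(-48))² = (-792 - 288)² = (-1080)² = 1166400)
-18*m + 357 = -18*1166400 + 357 = -20995200 + 357 = -20994843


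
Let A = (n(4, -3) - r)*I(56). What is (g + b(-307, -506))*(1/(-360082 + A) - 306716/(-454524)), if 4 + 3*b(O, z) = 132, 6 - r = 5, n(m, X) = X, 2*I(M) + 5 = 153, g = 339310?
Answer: 4688718893599633/20475056259 ≈ 2.2900e+5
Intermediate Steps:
I(M) = 74 (I(M) = -5/2 + (½)*153 = -5/2 + 153/2 = 74)
r = 1 (r = 6 - 1*5 = 6 - 5 = 1)
b(O, z) = 128/3 (b(O, z) = -4/3 + (⅓)*132 = -4/3 + 44 = 128/3)
A = -296 (A = (-3 - 1*1)*74 = (-3 - 1)*74 = -4*74 = -296)
(g + b(-307, -506))*(1/(-360082 + A) - 306716/(-454524)) = (339310 + 128/3)*(1/(-360082 - 296) - 306716/(-454524)) = 1018058*(1/(-360378) - 306716*(-1/454524))/3 = 1018058*(-1/360378 + 76679/113631)/3 = (1018058/3)*(9211103677/13650037506) = 4688718893599633/20475056259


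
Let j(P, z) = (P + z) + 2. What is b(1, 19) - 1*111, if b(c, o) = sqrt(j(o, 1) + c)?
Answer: -111 + sqrt(23) ≈ -106.20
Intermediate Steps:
j(P, z) = 2 + P + z
b(c, o) = sqrt(3 + c + o) (b(c, o) = sqrt((2 + o + 1) + c) = sqrt((3 + o) + c) = sqrt(3 + c + o))
b(1, 19) - 1*111 = sqrt(3 + 1 + 19) - 1*111 = sqrt(23) - 111 = -111 + sqrt(23)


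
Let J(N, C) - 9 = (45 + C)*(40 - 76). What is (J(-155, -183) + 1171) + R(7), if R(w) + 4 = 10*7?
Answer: 6214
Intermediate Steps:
J(N, C) = -1611 - 36*C (J(N, C) = 9 + (45 + C)*(40 - 76) = 9 + (45 + C)*(-36) = 9 + (-1620 - 36*C) = -1611 - 36*C)
R(w) = 66 (R(w) = -4 + 10*7 = -4 + 70 = 66)
(J(-155, -183) + 1171) + R(7) = ((-1611 - 36*(-183)) + 1171) + 66 = ((-1611 + 6588) + 1171) + 66 = (4977 + 1171) + 66 = 6148 + 66 = 6214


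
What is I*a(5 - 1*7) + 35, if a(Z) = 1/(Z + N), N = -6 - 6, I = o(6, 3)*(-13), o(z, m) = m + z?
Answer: 607/14 ≈ 43.357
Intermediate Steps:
I = -117 (I = (3 + 6)*(-13) = 9*(-13) = -117)
N = -12
a(Z) = 1/(-12 + Z) (a(Z) = 1/(Z - 12) = 1/(-12 + Z))
I*a(5 - 1*7) + 35 = -117/(-12 + (5 - 1*7)) + 35 = -117/(-12 + (5 - 7)) + 35 = -117/(-12 - 2) + 35 = -117/(-14) + 35 = -117*(-1/14) + 35 = 117/14 + 35 = 607/14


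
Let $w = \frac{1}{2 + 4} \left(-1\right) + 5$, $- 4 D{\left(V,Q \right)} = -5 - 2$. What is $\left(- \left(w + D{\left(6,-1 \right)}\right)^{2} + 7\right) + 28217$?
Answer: $\frac{4058015}{144} \approx 28181.0$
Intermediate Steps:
$D{\left(V,Q \right)} = \frac{7}{4}$ ($D{\left(V,Q \right)} = - \frac{-5 - 2}{4} = \left(- \frac{1}{4}\right) \left(-7\right) = \frac{7}{4}$)
$w = \frac{29}{6}$ ($w = \frac{1}{6} \left(-1\right) + 5 = - \frac{1}{6} + 5 = \frac{29}{6} \approx 4.8333$)
$\left(- \left(w + D{\left(6,-1 \right)}\right)^{2} + 7\right) + 28217 = \left(- \left(\frac{29}{6} + \frac{7}{4}\right)^{2} + 7\right) + 28217 = \left(- \left(\frac{79}{12}\right)^{2} + 7\right) + 28217 = \left(\left(-1\right) \frac{6241}{144} + 7\right) + 28217 = \left(- \frac{6241}{144} + 7\right) + 28217 = - \frac{5233}{144} + 28217 = \frac{4058015}{144}$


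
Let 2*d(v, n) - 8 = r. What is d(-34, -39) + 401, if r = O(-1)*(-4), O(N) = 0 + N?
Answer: 407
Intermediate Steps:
O(N) = N
r = 4 (r = -1*(-4) = 4)
d(v, n) = 6 (d(v, n) = 4 + (½)*4 = 4 + 2 = 6)
d(-34, -39) + 401 = 6 + 401 = 407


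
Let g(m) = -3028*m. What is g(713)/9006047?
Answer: -2158964/9006047 ≈ -0.23972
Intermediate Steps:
g(713)/9006047 = -3028*713/9006047 = -2158964*1/9006047 = -2158964/9006047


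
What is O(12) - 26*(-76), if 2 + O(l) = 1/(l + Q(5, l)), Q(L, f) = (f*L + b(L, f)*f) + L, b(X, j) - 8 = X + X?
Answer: 578383/293 ≈ 1974.0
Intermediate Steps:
b(X, j) = 8 + 2*X (b(X, j) = 8 + (X + X) = 8 + 2*X)
Q(L, f) = L + L*f + f*(8 + 2*L) (Q(L, f) = (f*L + (8 + 2*L)*f) + L = (L*f + f*(8 + 2*L)) + L = L + L*f + f*(8 + 2*L))
O(l) = -2 + 1/(5 + 24*l) (O(l) = -2 + 1/(l + (5 + 8*l + 3*5*l)) = -2 + 1/(l + (5 + 8*l + 15*l)) = -2 + 1/(l + (5 + 23*l)) = -2 + 1/(5 + 24*l))
O(12) - 26*(-76) = 3*(-3 - 16*12)/(5 + 24*12) - 26*(-76) = 3*(-3 - 192)/(5 + 288) + 1976 = 3*(-195)/293 + 1976 = 3*(1/293)*(-195) + 1976 = -585/293 + 1976 = 578383/293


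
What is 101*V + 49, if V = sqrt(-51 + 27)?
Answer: 49 + 202*I*sqrt(6) ≈ 49.0 + 494.8*I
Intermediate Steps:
V = 2*I*sqrt(6) (V = sqrt(-24) = 2*I*sqrt(6) ≈ 4.899*I)
101*V + 49 = 101*(2*I*sqrt(6)) + 49 = 202*I*sqrt(6) + 49 = 49 + 202*I*sqrt(6)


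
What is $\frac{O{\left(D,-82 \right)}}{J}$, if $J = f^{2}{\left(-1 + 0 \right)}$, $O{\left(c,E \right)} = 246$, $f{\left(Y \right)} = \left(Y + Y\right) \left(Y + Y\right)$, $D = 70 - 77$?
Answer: $\frac{123}{8} \approx 15.375$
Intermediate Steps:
$D = -7$ ($D = 70 - 77 = -7$)
$f{\left(Y \right)} = 4 Y^{2}$ ($f{\left(Y \right)} = 2 Y 2 Y = 4 Y^{2}$)
$J = 16$ ($J = \left(4 \left(-1 + 0\right)^{2}\right)^{2} = \left(4 \left(-1\right)^{2}\right)^{2} = \left(4 \cdot 1\right)^{2} = 4^{2} = 16$)
$\frac{O{\left(D,-82 \right)}}{J} = \frac{246}{16} = 246 \cdot \frac{1}{16} = \frac{123}{8}$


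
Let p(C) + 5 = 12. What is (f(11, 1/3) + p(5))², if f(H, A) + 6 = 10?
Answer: 121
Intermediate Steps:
f(H, A) = 4 (f(H, A) = -6 + 10 = 4)
p(C) = 7 (p(C) = -5 + 12 = 7)
(f(11, 1/3) + p(5))² = (4 + 7)² = 11² = 121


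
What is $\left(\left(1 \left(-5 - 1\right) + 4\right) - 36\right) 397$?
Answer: $-15086$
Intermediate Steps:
$\left(\left(1 \left(-5 - 1\right) + 4\right) - 36\right) 397 = \left(\left(1 \left(-6\right) + 4\right) - 36\right) 397 = \left(\left(-6 + 4\right) - 36\right) 397 = \left(-2 - 36\right) 397 = \left(-38\right) 397 = -15086$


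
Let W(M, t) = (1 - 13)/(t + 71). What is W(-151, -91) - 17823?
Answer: -89112/5 ≈ -17822.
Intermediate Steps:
W(M, t) = -12/(71 + t)
W(-151, -91) - 17823 = -12/(71 - 91) - 17823 = -12/(-20) - 17823 = -12*(-1/20) - 17823 = 3/5 - 17823 = -89112/5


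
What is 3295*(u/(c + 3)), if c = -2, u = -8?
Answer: -26360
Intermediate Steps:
3295*(u/(c + 3)) = 3295*(-8/(-2 + 3)) = 3295*(-8/1) = 3295*(1*(-8)) = 3295*(-8) = -26360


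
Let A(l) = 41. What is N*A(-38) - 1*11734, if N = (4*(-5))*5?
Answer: -15834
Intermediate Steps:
N = -100 (N = -20*5 = -100)
N*A(-38) - 1*11734 = -100*41 - 1*11734 = -4100 - 11734 = -15834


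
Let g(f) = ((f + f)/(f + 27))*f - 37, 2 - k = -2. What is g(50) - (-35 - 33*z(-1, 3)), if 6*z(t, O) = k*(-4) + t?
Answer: -4707/154 ≈ -30.565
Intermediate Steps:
k = 4 (k = 2 - 1*(-2) = 2 + 2 = 4)
z(t, O) = -8/3 + t/6 (z(t, O) = (4*(-4) + t)/6 = (-16 + t)/6 = -8/3 + t/6)
g(f) = -37 + 2*f²/(27 + f) (g(f) = ((2*f)/(27 + f))*f - 37 = (2*f/(27 + f))*f - 37 = 2*f²/(27 + f) - 37 = -37 + 2*f²/(27 + f))
g(50) - (-35 - 33*z(-1, 3)) = (-999 - 37*50 + 2*50²)/(27 + 50) - (-35 - 33*(-8/3 + (⅙)*(-1))) = (-999 - 1850 + 2*2500)/77 - (-35 - 33*(-8/3 - ⅙)) = (-999 - 1850 + 5000)/77 - (-35 - 33*(-17/6)) = (1/77)*2151 - (-35 + 187/2) = 2151/77 - 1*117/2 = 2151/77 - 117/2 = -4707/154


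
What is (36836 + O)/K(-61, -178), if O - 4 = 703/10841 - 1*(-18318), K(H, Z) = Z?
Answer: -16161313/52154 ≈ -309.88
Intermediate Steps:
O = 5368365/293 (O = 4 + (703/10841 - 1*(-18318)) = 4 + (703*(1/10841) + 18318) = 4 + (19/293 + 18318) = 4 + 5367193/293 = 5368365/293 ≈ 18322.)
(36836 + O)/K(-61, -178) = (36836 + 5368365/293)/(-178) = (16161313/293)*(-1/178) = -16161313/52154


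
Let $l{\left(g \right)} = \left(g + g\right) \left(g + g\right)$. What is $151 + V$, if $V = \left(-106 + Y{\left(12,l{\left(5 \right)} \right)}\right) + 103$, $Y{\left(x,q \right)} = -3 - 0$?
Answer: $145$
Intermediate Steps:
$l{\left(g \right)} = 4 g^{2}$ ($l{\left(g \right)} = 2 g 2 g = 4 g^{2}$)
$Y{\left(x,q \right)} = -3$ ($Y{\left(x,q \right)} = -3 + 0 = -3$)
$V = -6$ ($V = \left(-106 - 3\right) + 103 = -109 + 103 = -6$)
$151 + V = 151 - 6 = 145$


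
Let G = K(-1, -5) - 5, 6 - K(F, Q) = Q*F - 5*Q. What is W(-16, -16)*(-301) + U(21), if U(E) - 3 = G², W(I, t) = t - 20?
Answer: 11680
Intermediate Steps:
K(F, Q) = 6 + 5*Q - F*Q (K(F, Q) = 6 - (Q*F - 5*Q) = 6 - (F*Q - 5*Q) = 6 - (-5*Q + F*Q) = 6 + (5*Q - F*Q) = 6 + 5*Q - F*Q)
W(I, t) = -20 + t
G = -29 (G = (6 + 5*(-5) - 1*(-1)*(-5)) - 5 = (6 - 25 - 5) - 5 = -24 - 5 = -29)
U(E) = 844 (U(E) = 3 + (-29)² = 3 + 841 = 844)
W(-16, -16)*(-301) + U(21) = (-20 - 16)*(-301) + 844 = -36*(-301) + 844 = 10836 + 844 = 11680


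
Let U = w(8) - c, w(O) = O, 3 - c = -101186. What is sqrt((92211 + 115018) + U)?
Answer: 8*sqrt(1657) ≈ 325.65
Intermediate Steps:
c = 101189 (c = 3 - 1*(-101186) = 3 + 101186 = 101189)
U = -101181 (U = 8 - 1*101189 = 8 - 101189 = -101181)
sqrt((92211 + 115018) + U) = sqrt((92211 + 115018) - 101181) = sqrt(207229 - 101181) = sqrt(106048) = 8*sqrt(1657)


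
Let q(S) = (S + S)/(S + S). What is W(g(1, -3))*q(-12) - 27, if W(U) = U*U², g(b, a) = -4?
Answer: -91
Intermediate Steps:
W(U) = U³
q(S) = 1 (q(S) = (2*S)/((2*S)) = (2*S)*(1/(2*S)) = 1)
W(g(1, -3))*q(-12) - 27 = (-4)³*1 - 27 = -64*1 - 27 = -64 - 27 = -91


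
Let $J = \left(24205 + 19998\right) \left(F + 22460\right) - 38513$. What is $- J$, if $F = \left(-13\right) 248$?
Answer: $-850250395$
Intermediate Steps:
$F = -3224$
$J = 850250395$ ($J = \left(24205 + 19998\right) \left(-3224 + 22460\right) - 38513 = 44203 \cdot 19236 - 38513 = 850288908 - 38513 = 850250395$)
$- J = \left(-1\right) 850250395 = -850250395$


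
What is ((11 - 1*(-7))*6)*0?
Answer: 0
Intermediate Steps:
((11 - 1*(-7))*6)*0 = ((11 + 7)*6)*0 = (18*6)*0 = 108*0 = 0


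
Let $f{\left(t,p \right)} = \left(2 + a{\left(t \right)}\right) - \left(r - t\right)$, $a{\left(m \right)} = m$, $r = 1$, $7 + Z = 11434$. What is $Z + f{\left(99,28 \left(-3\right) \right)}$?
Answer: $11626$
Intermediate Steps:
$Z = 11427$ ($Z = -7 + 11434 = 11427$)
$f{\left(t,p \right)} = 1 + 2 t$ ($f{\left(t,p \right)} = \left(2 + t\right) + \left(t - 1\right) = \left(2 + t\right) + \left(-1 + t\right) = 1 + 2 t$)
$Z + f{\left(99,28 \left(-3\right) \right)} = 11427 + \left(1 + 2 \cdot 99\right) = 11427 + \left(1 + 198\right) = 11427 + 199 = 11626$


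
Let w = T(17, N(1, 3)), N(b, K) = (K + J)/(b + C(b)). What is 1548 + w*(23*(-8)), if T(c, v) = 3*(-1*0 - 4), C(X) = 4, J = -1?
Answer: 3756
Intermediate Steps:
N(b, K) = (-1 + K)/(4 + b) (N(b, K) = (K - 1)/(b + 4) = (-1 + K)/(4 + b))
T(c, v) = -12 (T(c, v) = 3*(0 - 4) = 3*(-4) = -12)
w = -12
1548 + w*(23*(-8)) = 1548 - 276*(-8) = 1548 - 12*(-184) = 1548 + 2208 = 3756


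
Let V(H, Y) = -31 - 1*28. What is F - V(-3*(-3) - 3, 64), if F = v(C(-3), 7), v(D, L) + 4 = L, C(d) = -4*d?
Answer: 62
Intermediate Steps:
v(D, L) = -4 + L
F = 3 (F = -4 + 7 = 3)
V(H, Y) = -59 (V(H, Y) = -31 - 28 = -59)
F - V(-3*(-3) - 3, 64) = 3 - 1*(-59) = 3 + 59 = 62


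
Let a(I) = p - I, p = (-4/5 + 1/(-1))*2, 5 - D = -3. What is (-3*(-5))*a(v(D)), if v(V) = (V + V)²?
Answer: -3894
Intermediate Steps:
D = 8 (D = 5 - 1*(-3) = 5 + 3 = 8)
v(V) = 4*V² (v(V) = (2*V)² = 4*V²)
p = -18/5 (p = (-4*⅕ + 1*(-1))*2 = (-⅘ - 1)*2 = -9/5*2 = -18/5 ≈ -3.6000)
a(I) = -18/5 - I
(-3*(-5))*a(v(D)) = (-3*(-5))*(-18/5 - 4*8²) = 15*(-18/5 - 4*64) = 15*(-18/5 - 1*256) = 15*(-18/5 - 256) = 15*(-1298/5) = -3894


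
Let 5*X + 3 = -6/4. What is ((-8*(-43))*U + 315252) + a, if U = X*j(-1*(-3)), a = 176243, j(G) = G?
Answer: 2452831/5 ≈ 4.9057e+5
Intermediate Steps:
X = -9/10 (X = -3/5 + (-6/4)/5 = -3/5 + (-6*1/4)/5 = -3/5 + (1/5)*(-3/2) = -3/5 - 3/10 = -9/10 ≈ -0.90000)
U = -27/10 (U = -(-9)*(-3)/10 = -9/10*3 = -27/10 ≈ -2.7000)
((-8*(-43))*U + 315252) + a = (-8*(-43)*(-27/10) + 315252) + 176243 = (344*(-27/10) + 315252) + 176243 = (-4644/5 + 315252) + 176243 = 1571616/5 + 176243 = 2452831/5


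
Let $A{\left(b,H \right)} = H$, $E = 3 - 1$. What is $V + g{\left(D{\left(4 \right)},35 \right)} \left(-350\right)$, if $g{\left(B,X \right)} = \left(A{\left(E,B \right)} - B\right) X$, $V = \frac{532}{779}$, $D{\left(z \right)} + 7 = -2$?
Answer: $\frac{28}{41} \approx 0.68293$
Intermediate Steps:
$D{\left(z \right)} = -9$ ($D{\left(z \right)} = -7 - 2 = -9$)
$E = 2$ ($E = 3 - 1 = 2$)
$V = \frac{28}{41}$ ($V = 532 \cdot \frac{1}{779} = \frac{28}{41} \approx 0.68293$)
$g{\left(B,X \right)} = 0$ ($g{\left(B,X \right)} = \left(B - B\right) X = 0 X = 0$)
$V + g{\left(D{\left(4 \right)},35 \right)} \left(-350\right) = \frac{28}{41} + 0 \left(-350\right) = \frac{28}{41} + 0 = \frac{28}{41}$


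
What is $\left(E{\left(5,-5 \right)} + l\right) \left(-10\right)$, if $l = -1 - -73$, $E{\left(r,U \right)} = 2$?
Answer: $-740$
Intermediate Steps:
$l = 72$ ($l = -1 + 73 = 72$)
$\left(E{\left(5,-5 \right)} + l\right) \left(-10\right) = \left(2 + 72\right) \left(-10\right) = 74 \left(-10\right) = -740$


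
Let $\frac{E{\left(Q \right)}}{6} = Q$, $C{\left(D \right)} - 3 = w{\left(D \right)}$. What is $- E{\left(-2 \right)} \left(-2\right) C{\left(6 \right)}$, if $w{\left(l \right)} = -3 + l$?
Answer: $-144$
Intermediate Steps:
$C{\left(D \right)} = D$ ($C{\left(D \right)} = 3 + \left(-3 + D\right) = D$)
$E{\left(Q \right)} = 6 Q$
$- E{\left(-2 \right)} \left(-2\right) C{\left(6 \right)} = - 6 \left(-2\right) \left(-2\right) 6 = \left(-1\right) \left(-12\right) \left(-2\right) 6 = 12 \left(-2\right) 6 = \left(-24\right) 6 = -144$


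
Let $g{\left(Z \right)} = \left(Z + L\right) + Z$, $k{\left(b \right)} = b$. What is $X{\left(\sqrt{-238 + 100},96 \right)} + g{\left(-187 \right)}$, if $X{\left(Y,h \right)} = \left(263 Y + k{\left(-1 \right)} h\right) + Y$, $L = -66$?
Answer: $-536 + 264 i \sqrt{138} \approx -536.0 + 3101.3 i$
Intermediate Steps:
$X{\left(Y,h \right)} = - h + 264 Y$ ($X{\left(Y,h \right)} = \left(263 Y - h\right) + Y = \left(- h + 263 Y\right) + Y = - h + 264 Y$)
$g{\left(Z \right)} = -66 + 2 Z$ ($g{\left(Z \right)} = \left(Z - 66\right) + Z = \left(-66 + Z\right) + Z = -66 + 2 Z$)
$X{\left(\sqrt{-238 + 100},96 \right)} + g{\left(-187 \right)} = \left(\left(-1\right) 96 + 264 \sqrt{-238 + 100}\right) + \left(-66 + 2 \left(-187\right)\right) = \left(-96 + 264 \sqrt{-138}\right) - 440 = \left(-96 + 264 i \sqrt{138}\right) - 440 = -536 + 264 i \sqrt{138}$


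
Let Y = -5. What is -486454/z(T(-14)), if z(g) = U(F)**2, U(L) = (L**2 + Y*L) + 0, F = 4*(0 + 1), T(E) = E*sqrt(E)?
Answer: -243227/8 ≈ -30403.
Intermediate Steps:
T(E) = E**(3/2)
F = 4 (F = 4*1 = 4)
U(L) = L**2 - 5*L (U(L) = (L**2 - 5*L) + 0 = L**2 - 5*L)
z(g) = 16 (z(g) = (4*(-5 + 4))**2 = (4*(-1))**2 = (-4)**2 = 16)
-486454/z(T(-14)) = -486454/16 = -486454*1/16 = -243227/8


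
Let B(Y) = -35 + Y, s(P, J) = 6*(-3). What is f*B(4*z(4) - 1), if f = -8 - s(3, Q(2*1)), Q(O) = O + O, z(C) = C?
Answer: -200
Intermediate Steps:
Q(O) = 2*O
s(P, J) = -18
f = 10 (f = -8 - 1*(-18) = -8 + 18 = 10)
f*B(4*z(4) - 1) = 10*(-35 + (4*4 - 1)) = 10*(-35 + (16 - 1)) = 10*(-35 + 15) = 10*(-20) = -200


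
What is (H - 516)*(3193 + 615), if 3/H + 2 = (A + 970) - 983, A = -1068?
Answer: -709342816/361 ≈ -1.9649e+6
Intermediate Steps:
H = -1/361 (H = 3/(-2 + ((-1068 + 970) - 983)) = 3/(-2 + (-98 - 983)) = 3/(-2 - 1081) = 3/(-1083) = 3*(-1/1083) = -1/361 ≈ -0.0027701)
(H - 516)*(3193 + 615) = (-1/361 - 516)*(3193 + 615) = -186277/361*3808 = -709342816/361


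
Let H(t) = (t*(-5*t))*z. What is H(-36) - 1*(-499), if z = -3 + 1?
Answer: 13459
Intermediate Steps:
z = -2
H(t) = 10*t² (H(t) = (t*(-5*t))*(-2) = -5*t²*(-2) = 10*t²)
H(-36) - 1*(-499) = 10*(-36)² - 1*(-499) = 10*1296 + 499 = 12960 + 499 = 13459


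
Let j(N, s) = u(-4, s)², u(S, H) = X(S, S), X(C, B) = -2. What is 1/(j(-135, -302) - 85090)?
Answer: -1/85086 ≈ -1.1753e-5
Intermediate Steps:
u(S, H) = -2
j(N, s) = 4 (j(N, s) = (-2)² = 4)
1/(j(-135, -302) - 85090) = 1/(4 - 85090) = 1/(-85086) = -1/85086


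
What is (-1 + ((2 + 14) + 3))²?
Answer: 324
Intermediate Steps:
(-1 + ((2 + 14) + 3))² = (-1 + (16 + 3))² = (-1 + 19)² = 18² = 324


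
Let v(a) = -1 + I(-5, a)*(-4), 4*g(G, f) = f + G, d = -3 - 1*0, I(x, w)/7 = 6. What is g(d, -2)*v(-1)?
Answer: 845/4 ≈ 211.25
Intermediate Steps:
I(x, w) = 42 (I(x, w) = 7*6 = 42)
d = -3 (d = -3 + 0 = -3)
g(G, f) = G/4 + f/4 (g(G, f) = (f + G)/4 = (G + f)/4 = G/4 + f/4)
v(a) = -169 (v(a) = -1 + 42*(-4) = -1 - 168 = -169)
g(d, -2)*v(-1) = ((¼)*(-3) + (¼)*(-2))*(-169) = (-¾ - ½)*(-169) = -5/4*(-169) = 845/4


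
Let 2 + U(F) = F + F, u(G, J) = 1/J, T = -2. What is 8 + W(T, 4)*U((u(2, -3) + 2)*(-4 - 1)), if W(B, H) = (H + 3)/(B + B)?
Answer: 122/3 ≈ 40.667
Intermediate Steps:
W(B, H) = (3 + H)/(2*B) (W(B, H) = (3 + H)/((2*B)) = (3 + H)*(1/(2*B)) = (3 + H)/(2*B))
U(F) = -2 + 2*F (U(F) = -2 + (F + F) = -2 + 2*F)
8 + W(T, 4)*U((u(2, -3) + 2)*(-4 - 1)) = 8 + ((1/2)*(3 + 4)/(-2))*(-2 + 2*((1/(-3) + 2)*(-4 - 1))) = 8 + ((1/2)*(-1/2)*7)*(-2 + 2*((-1/3 + 2)*(-5))) = 8 - 7*(-2 + 2*((5/3)*(-5)))/4 = 8 - 7*(-2 + 2*(-25/3))/4 = 8 - 7*(-2 - 50/3)/4 = 8 - 7/4*(-56/3) = 8 + 98/3 = 122/3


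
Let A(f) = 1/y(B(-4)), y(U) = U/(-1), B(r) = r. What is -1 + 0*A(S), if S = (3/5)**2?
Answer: -1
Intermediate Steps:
y(U) = -U (y(U) = U*(-1) = -U)
S = 9/25 (S = (3*(1/5))**2 = (3/5)**2 = 9/25 ≈ 0.36000)
A(f) = 1/4 (A(f) = 1/(-1*(-4)) = 1/4)
-1 + 0*A(S) = -1 + 0*(1/4) = -1 + 0 = -1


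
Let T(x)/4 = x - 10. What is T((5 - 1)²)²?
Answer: 576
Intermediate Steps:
T(x) = -40 + 4*x (T(x) = 4*(x - 10) = 4*(-10 + x) = -40 + 4*x)
T((5 - 1)²)² = (-40 + 4*(5 - 1)²)² = (-40 + 4*4²)² = (-40 + 4*16)² = (-40 + 64)² = 24² = 576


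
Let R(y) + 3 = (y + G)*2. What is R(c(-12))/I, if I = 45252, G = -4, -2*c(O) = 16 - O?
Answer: -13/15084 ≈ -0.00086184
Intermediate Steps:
c(O) = -8 + O/2 (c(O) = -(16 - O)/2 = -8 + O/2)
R(y) = -11 + 2*y (R(y) = -3 + (y - 4)*2 = -3 + (-4 + y)*2 = -3 + (-8 + 2*y) = -11 + 2*y)
R(c(-12))/I = (-11 + 2*(-8 + (1/2)*(-12)))/45252 = (-11 + 2*(-8 - 6))*(1/45252) = (-11 + 2*(-14))*(1/45252) = (-11 - 28)*(1/45252) = -39*1/45252 = -13/15084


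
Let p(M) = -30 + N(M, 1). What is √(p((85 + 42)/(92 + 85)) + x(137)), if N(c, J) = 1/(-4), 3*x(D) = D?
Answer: √555/6 ≈ 3.9264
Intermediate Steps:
x(D) = D/3
N(c, J) = -¼
p(M) = -121/4 (p(M) = -30 - ¼ = -121/4)
√(p((85 + 42)/(92 + 85)) + x(137)) = √(-121/4 + (⅓)*137) = √(-121/4 + 137/3) = √(185/12) = √555/6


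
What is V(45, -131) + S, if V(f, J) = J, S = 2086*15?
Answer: 31159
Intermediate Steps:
S = 31290
V(45, -131) + S = -131 + 31290 = 31159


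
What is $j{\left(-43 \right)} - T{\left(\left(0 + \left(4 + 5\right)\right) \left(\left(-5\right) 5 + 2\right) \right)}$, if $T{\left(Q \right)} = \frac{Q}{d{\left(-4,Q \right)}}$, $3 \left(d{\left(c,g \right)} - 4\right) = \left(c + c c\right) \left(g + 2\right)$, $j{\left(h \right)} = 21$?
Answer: $\frac{5643}{272} \approx 20.746$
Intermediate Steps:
$d{\left(c,g \right)} = 4 + \frac{\left(2 + g\right) \left(c + c^{2}\right)}{3}$ ($d{\left(c,g \right)} = 4 + \frac{\left(c + c c\right) \left(g + 2\right)}{3} = 4 + \frac{\left(c + c^{2}\right) \left(2 + g\right)}{3} = 4 + \frac{\left(2 + g\right) \left(c + c^{2}\right)}{3}$)
$T{\left(Q \right)} = \frac{Q}{12 + 4 Q}$ ($T{\left(Q \right)} = \frac{Q}{4 + \frac{2}{3} \left(-4\right) + \frac{2 \left(-4\right)^{2}}{3} + \frac{1}{3} \left(-4\right) Q + \frac{Q \left(-4\right)^{2}}{3}} = \frac{Q}{4 - \frac{8}{3} + \frac{2}{3} \cdot 16 - \frac{4 Q}{3} + \frac{1}{3} Q 16} = \frac{Q}{4 - \frac{8}{3} + \frac{32}{3} - \frac{4 Q}{3} + \frac{16 Q}{3}} = \frac{Q}{12 + 4 Q}$)
$j{\left(-43 \right)} - T{\left(\left(0 + \left(4 + 5\right)\right) \left(\left(-5\right) 5 + 2\right) \right)} = 21 - \frac{\left(0 + \left(4 + 5\right)\right) \left(\left(-5\right) 5 + 2\right)}{4 \left(3 + \left(0 + \left(4 + 5\right)\right) \left(\left(-5\right) 5 + 2\right)\right)} = 21 - \frac{\left(0 + 9\right) \left(-25 + 2\right)}{4 \left(3 + \left(0 + 9\right) \left(-25 + 2\right)\right)} = 21 - \frac{9 \left(-23\right)}{4 \left(3 + 9 \left(-23\right)\right)} = 21 - \frac{1}{4} \left(-207\right) \frac{1}{3 - 207} = 21 - \frac{1}{4} \left(-207\right) \frac{1}{-204} = 21 - \frac{1}{4} \left(-207\right) \left(- \frac{1}{204}\right) = 21 - \frac{69}{272} = \frac{5643}{272}$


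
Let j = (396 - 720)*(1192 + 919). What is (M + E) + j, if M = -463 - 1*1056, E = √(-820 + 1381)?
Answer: -685483 + √561 ≈ -6.8546e+5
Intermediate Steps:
j = -683964 (j = -324*2111 = -683964)
E = √561 ≈ 23.685
M = -1519 (M = -463 - 1056 = -1519)
(M + E) + j = (-1519 + √561) - 683964 = -685483 + √561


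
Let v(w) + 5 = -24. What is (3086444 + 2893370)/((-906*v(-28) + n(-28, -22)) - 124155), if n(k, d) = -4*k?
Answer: -5979814/97769 ≈ -61.163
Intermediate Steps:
v(w) = -29 (v(w) = -5 - 24 = -29)
(3086444 + 2893370)/((-906*v(-28) + n(-28, -22)) - 124155) = (3086444 + 2893370)/((-906*(-29) - 4*(-28)) - 124155) = 5979814/((26274 + 112) - 124155) = 5979814/(26386 - 124155) = 5979814/(-97769) = 5979814*(-1/97769) = -5979814/97769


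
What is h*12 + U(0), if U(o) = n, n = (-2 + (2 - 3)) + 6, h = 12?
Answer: 147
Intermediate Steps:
n = 3 (n = (-2 - 1) + 6 = -3 + 6 = 3)
U(o) = 3
h*12 + U(0) = 12*12 + 3 = 144 + 3 = 147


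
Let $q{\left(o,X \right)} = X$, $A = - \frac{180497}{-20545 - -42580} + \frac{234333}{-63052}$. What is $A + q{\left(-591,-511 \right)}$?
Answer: $- \frac{66045681229}{126304620} \approx -522.91$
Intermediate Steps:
$A = - \frac{1504020409}{126304620}$ ($A = - \frac{180497}{-20545 + 42580} + 234333 \left(- \frac{1}{63052}\right) = - \frac{180497}{22035} - \frac{21303}{5732} = - \frac{1504020409}{126304620} \approx -11.908$)
$A + q{\left(-591,-511 \right)} = - \frac{1504020409}{126304620} - 511 = - \frac{66045681229}{126304620}$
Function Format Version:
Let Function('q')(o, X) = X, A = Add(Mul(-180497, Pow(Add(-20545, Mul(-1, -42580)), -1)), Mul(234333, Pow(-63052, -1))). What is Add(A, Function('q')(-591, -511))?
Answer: Rational(-66045681229, 126304620) ≈ -522.91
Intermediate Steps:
A = Rational(-1504020409, 126304620) (A = Add(Mul(-180497, Pow(Add(-20545, 42580), -1)), Mul(234333, Rational(-1, 63052))) = Add(Mul(-180497, Pow(22035, -1)), Rational(-21303, 5732)) = Add(Mul(-180497, Rational(1, 22035)), Rational(-21303, 5732)) = Add(Rational(-180497, 22035), Rational(-21303, 5732)) = Rational(-1504020409, 126304620) ≈ -11.908)
Add(A, Function('q')(-591, -511)) = Add(Rational(-1504020409, 126304620), -511) = Rational(-66045681229, 126304620)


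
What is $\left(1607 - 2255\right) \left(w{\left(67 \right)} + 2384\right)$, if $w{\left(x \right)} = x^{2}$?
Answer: $-4453704$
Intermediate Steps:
$\left(1607 - 2255\right) \left(w{\left(67 \right)} + 2384\right) = \left(1607 - 2255\right) \left(67^{2} + 2384\right) = - 648 \left(4489 + 2384\right) = \left(-648\right) 6873 = -4453704$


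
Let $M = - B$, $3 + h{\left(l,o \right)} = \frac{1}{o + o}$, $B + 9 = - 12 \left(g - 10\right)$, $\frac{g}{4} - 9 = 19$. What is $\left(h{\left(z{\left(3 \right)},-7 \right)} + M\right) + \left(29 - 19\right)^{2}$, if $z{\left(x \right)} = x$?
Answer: $\frac{18619}{14} \approx 1329.9$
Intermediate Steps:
$g = 112$ ($g = 36 + 4 \cdot 19 = 36 + 76 = 112$)
$B = -1233$ ($B = -9 - 12 \left(112 - 10\right) = -9 - 1224 = -1233$)
$h{\left(l,o \right)} = -3 + \frac{1}{2 o}$ ($h{\left(l,o \right)} = -3 + \frac{1}{o + o} = -3 + \frac{1}{2 o}$)
$M = 1233$ ($M = \left(-1\right) \left(-1233\right) = 1233$)
$\left(h{\left(z{\left(3 \right)},-7 \right)} + M\right) + \left(29 - 19\right)^{2} = \left(\left(-3 + \frac{1}{2 \left(-7\right)}\right) + 1233\right) + \left(29 - 19\right)^{2} = \left(\left(-3 + \frac{1}{2} \left(- \frac{1}{7}\right)\right) + 1233\right) + 10^{2} = \left(\left(-3 - \frac{1}{14}\right) + 1233\right) + 100 = \left(- \frac{43}{14} + 1233\right) + 100 = \frac{17219}{14} + 100 = \frac{18619}{14}$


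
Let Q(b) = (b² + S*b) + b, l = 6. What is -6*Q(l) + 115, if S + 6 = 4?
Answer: -65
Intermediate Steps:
S = -2 (S = -6 + 4 = -2)
Q(b) = b² - b (Q(b) = (b² - 2*b) + b = b² - b)
-6*Q(l) + 115 = -36*(-1 + 6) + 115 = -36*5 + 115 = -6*30 + 115 = -180 + 115 = -65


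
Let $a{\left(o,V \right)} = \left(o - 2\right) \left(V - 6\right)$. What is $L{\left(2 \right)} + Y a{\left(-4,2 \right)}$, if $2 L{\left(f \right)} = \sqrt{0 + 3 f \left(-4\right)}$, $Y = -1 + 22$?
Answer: $504 + i \sqrt{6} \approx 504.0 + 2.4495 i$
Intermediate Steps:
$a{\left(o,V \right)} = \left(-6 + V\right) \left(-2 + o\right)$ ($a{\left(o,V \right)} = \left(-2 + o\right) \left(-6 + V\right) = \left(-6 + V\right) \left(-2 + o\right)$)
$Y = 21$
$L{\left(f \right)} = \sqrt{3} \sqrt{- f}$ ($L{\left(f \right)} = \frac{\sqrt{0 + 3 f \left(-4\right)}}{2} = \frac{\sqrt{0 - 12 f}}{2} = \frac{\sqrt{- 12 f}}{2} = \frac{2 \sqrt{3} \sqrt{- f}}{2} = \sqrt{3} \sqrt{- f}$)
$L{\left(2 \right)} + Y a{\left(-4,2 \right)} = \sqrt{3} \sqrt{\left(-1\right) 2} + 21 \left(12 - -24 - 4 + 2 \left(-4\right)\right) = \sqrt{3} \sqrt{-2} + 21 \left(12 + 24 - 4 - 8\right) = \sqrt{3} i \sqrt{2} + 21 \cdot 24 = i \sqrt{6} + 504 = 504 + i \sqrt{6}$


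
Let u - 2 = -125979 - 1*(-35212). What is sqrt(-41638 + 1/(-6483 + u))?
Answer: 5*I*sqrt(984444476142)/24312 ≈ 204.05*I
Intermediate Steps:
u = -90765 (u = 2 + (-125979 - 1*(-35212)) = 2 + (-125979 + 35212) = 2 - 90767 = -90765)
sqrt(-41638 + 1/(-6483 + u)) = sqrt(-41638 + 1/(-6483 - 90765)) = sqrt(-41638 + 1/(-97248)) = sqrt(-41638 - 1/97248) = sqrt(-4049212225/97248) = 5*I*sqrt(984444476142)/24312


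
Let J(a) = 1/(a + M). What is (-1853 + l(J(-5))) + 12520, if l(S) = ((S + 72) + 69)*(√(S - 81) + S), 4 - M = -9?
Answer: 683817/64 + 1129*I*√1294/32 ≈ 10685.0 + 1269.1*I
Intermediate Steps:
M = 13 (M = 4 - 1*(-9) = 4 + 9 = 13)
J(a) = 1/(13 + a) (J(a) = 1/(a + 13) = 1/(13 + a))
l(S) = (141 + S)*(S + √(-81 + S)) (l(S) = ((72 + S) + 69)*(√(-81 + S) + S) = (141 + S)*(S + √(-81 + S)))
(-1853 + l(J(-5))) + 12520 = (-1853 + ((1/(13 - 5))² + 141/(13 - 5) + 141*√(-81 + 1/(13 - 5)) + √(-81 + 1/(13 - 5))/(13 - 5))) + 12520 = (-1853 + ((1/8)² + 141/8 + 141*√(-81 + 1/8) + √(-81 + 1/8)/8)) + 12520 = (-1853 + ((⅛)² + 141*(⅛) + 141*√(-81 + ⅛) + √(-81 + ⅛)/8)) + 12520 = (-1853 + (1/64 + 141/8 + 141*√(-647/8) + √(-647/8)/8)) + 12520 = (-1853 + (1/64 + 141/8 + 141*(I*√1294/4) + (I*√1294/4)/8)) + 12520 = (-1853 + (1/64 + 141/8 + 141*I*√1294/4 + I*√1294/32)) + 12520 = (-1853 + (1129/64 + 1129*I*√1294/32)) + 12520 = (-117463/64 + 1129*I*√1294/32) + 12520 = 683817/64 + 1129*I*√1294/32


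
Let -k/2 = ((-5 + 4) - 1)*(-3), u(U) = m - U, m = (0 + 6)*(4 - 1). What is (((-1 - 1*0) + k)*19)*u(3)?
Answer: -3705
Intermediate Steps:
m = 18 (m = 6*3 = 18)
u(U) = 18 - U
k = -12 (k = -2*((-5 + 4) - 1)*(-3) = -2*(-1 - 1)*(-3) = -(-4)*(-3) = -2*6 = -12)
(((-1 - 1*0) + k)*19)*u(3) = (((-1 - 1*0) - 12)*19)*(18 - 1*3) = (((-1 + 0) - 12)*19)*(18 - 3) = ((-1 - 12)*19)*15 = -13*19*15 = -247*15 = -3705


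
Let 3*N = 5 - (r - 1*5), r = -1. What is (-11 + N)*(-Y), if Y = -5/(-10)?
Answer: 11/3 ≈ 3.6667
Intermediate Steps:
N = 11/3 (N = (5 - (-1 - 1*5))/3 = (5 - (-1 - 5))/3 = (5 - 1*(-6))/3 = (5 + 6)/3 = (⅓)*11 = 11/3 ≈ 3.6667)
Y = ½ (Y = -5*(-⅒) = ½ ≈ 0.50000)
(-11 + N)*(-Y) = (-11 + 11/3)*(-1*½) = -22/3*(-½) = 11/3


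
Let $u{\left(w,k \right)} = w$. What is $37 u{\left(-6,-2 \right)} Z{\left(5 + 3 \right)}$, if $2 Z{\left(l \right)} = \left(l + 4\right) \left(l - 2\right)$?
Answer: $-7992$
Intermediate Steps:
$Z{\left(l \right)} = \frac{\left(-2 + l\right) \left(4 + l\right)}{2}$ ($Z{\left(l \right)} = \frac{\left(l + 4\right) \left(l - 2\right)}{2} = \frac{\left(4 + l\right) \left(-2 + l\right)}{2} = \frac{\left(-2 + l\right) \left(4 + l\right)}{2}$)
$37 u{\left(-6,-2 \right)} Z{\left(5 + 3 \right)} = 37 \left(-6\right) \left(-4 + \left(5 + 3\right) + \frac{\left(5 + 3\right)^{2}}{2}\right) = - 222 \left(-4 + 8 + \frac{8^{2}}{2}\right) = - 222 \left(-4 + 8 + \frac{1}{2} \cdot 64\right) = - 222 \left(-4 + 8 + 32\right) = \left(-222\right) 36 = -7992$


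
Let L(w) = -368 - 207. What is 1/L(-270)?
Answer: -1/575 ≈ -0.0017391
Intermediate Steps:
L(w) = -575
1/L(-270) = 1/(-575) = -1/575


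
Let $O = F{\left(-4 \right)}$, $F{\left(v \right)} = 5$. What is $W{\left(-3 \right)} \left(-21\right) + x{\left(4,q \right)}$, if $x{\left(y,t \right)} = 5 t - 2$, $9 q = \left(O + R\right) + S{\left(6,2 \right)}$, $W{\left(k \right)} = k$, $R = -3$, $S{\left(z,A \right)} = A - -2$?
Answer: $\frac{193}{3} \approx 64.333$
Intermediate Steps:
$S{\left(z,A \right)} = 2 + A$ ($S{\left(z,A \right)} = A + 2 = 2 + A$)
$O = 5$
$q = \frac{2}{3}$ ($q = \frac{\left(5 - 3\right) + \left(2 + 2\right)}{9} = \frac{2 + 4}{9} = \frac{1}{9} \cdot 6 = \frac{2}{3} \approx 0.66667$)
$x{\left(y,t \right)} = -2 + 5 t$
$W{\left(-3 \right)} \left(-21\right) + x{\left(4,q \right)} = \left(-3\right) \left(-21\right) + \left(-2 + 5 \cdot \frac{2}{3}\right) = 63 + \left(-2 + \frac{10}{3}\right) = 63 + \frac{4}{3} = \frac{193}{3}$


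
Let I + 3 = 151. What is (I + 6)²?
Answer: 23716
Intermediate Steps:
I = 148 (I = -3 + 151 = 148)
(I + 6)² = (148 + 6)² = 154² = 23716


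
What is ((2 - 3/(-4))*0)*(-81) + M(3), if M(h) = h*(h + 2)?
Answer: 15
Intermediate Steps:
M(h) = h*(2 + h)
((2 - 3/(-4))*0)*(-81) + M(3) = ((2 - 3/(-4))*0)*(-81) + 3*(2 + 3) = ((2 - 3*(-1/4))*0)*(-81) + 3*5 = ((2 + 3/4)*0)*(-81) + 15 = ((11/4)*0)*(-81) + 15 = 0*(-81) + 15 = 0 + 15 = 15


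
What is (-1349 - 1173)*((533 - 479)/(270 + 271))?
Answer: -136188/541 ≈ -251.73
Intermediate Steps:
(-1349 - 1173)*((533 - 479)/(270 + 271)) = -136188/541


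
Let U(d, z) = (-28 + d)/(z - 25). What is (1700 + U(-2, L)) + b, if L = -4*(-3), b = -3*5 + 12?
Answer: 22091/13 ≈ 1699.3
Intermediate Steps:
b = -3 (b = -15 + 12 = -3)
L = 12
U(d, z) = (-28 + d)/(-25 + z)
(1700 + U(-2, L)) + b = (1700 + (-28 - 2)/(-25 + 12)) - 3 = (1700 - 30/(-13)) - 3 = (1700 - 1/13*(-30)) - 3 = (1700 + 30/13) - 3 = 22130/13 - 3 = 22091/13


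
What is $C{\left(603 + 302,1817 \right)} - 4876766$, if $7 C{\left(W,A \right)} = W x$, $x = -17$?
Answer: $- \frac{34152747}{7} \approx -4.879 \cdot 10^{6}$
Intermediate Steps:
$C{\left(W,A \right)} = - \frac{17 W}{7}$ ($C{\left(W,A \right)} = \frac{W \left(-17\right)}{7} = \frac{\left(-17\right) W}{7} = - \frac{17 W}{7}$)
$C{\left(603 + 302,1817 \right)} - 4876766 = - \frac{17 \left(603 + 302\right)}{7} - 4876766 = \left(- \frac{17}{7}\right) 905 - 4876766 = - \frac{15385}{7} - 4876766 = - \frac{34152747}{7}$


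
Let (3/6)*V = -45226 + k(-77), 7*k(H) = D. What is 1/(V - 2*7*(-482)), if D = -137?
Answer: -7/586202 ≈ -1.1941e-5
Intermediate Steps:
k(H) = -137/7 (k(H) = (⅐)*(-137) = -137/7)
V = -633438/7 (V = 2*(-45226 - 137/7) = 2*(-316719/7) = -633438/7 ≈ -90491.)
1/(V - 2*7*(-482)) = 1/(-633438/7 - 2*7*(-482)) = 1/(-633438/7 - 14*(-482)) = 1/(-633438/7 + 6748) = 1/(-586202/7) = -7/586202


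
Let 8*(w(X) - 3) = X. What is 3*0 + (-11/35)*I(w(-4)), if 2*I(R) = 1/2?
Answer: -11/140 ≈ -0.078571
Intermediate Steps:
w(X) = 3 + X/8
I(R) = ¼ (I(R) = (½)/2 = (½)*(½) = ¼)
3*0 + (-11/35)*I(w(-4)) = 3*0 - 11/35*(¼) = 0 - 11*1/35*(¼) = 0 - 11/35*¼ = 0 - 11/140 = -11/140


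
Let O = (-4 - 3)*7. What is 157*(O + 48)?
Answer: -157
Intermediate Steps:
O = -49 (O = -7*7 = -49)
157*(O + 48) = 157*(-49 + 48) = 157*(-1) = -157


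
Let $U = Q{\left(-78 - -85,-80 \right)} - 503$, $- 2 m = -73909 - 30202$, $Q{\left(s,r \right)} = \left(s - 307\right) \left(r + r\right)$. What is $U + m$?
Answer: $\frac{199105}{2} \approx 99553.0$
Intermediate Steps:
$Q{\left(s,r \right)} = 2 r \left(-307 + s\right)$ ($Q{\left(s,r \right)} = \left(-307 + s\right) 2 r = 2 r \left(-307 + s\right)$)
$m = \frac{104111}{2}$ ($m = - \frac{-73909 - 30202}{2} = \left(- \frac{1}{2}\right) \left(-104111\right) = \frac{104111}{2} \approx 52056.0$)
$U = 47497$ ($U = 2 \left(-80\right) \left(-307 - -7\right) - 503 = 2 \left(-80\right) \left(-307 + \left(-78 + 85\right)\right) - 503 = 2 \left(-80\right) \left(-307 + 7\right) - 503 = 2 \left(-80\right) \left(-300\right) - 503 = 48000 - 503 = 47497$)
$U + m = 47497 + \frac{104111}{2} = \frac{199105}{2}$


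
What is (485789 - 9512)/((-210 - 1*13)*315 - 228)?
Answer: -158759/23491 ≈ -6.7583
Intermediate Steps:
(485789 - 9512)/((-210 - 1*13)*315 - 228) = 476277/((-210 - 13)*315 - 228) = 476277/(-223*315 - 228) = 476277/(-70245 - 228) = 476277/(-70473) = 476277*(-1/70473) = -158759/23491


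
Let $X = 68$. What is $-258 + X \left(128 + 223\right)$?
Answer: $23610$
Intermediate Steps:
$-258 + X \left(128 + 223\right) = -258 + 68 \left(128 + 223\right) = -258 + 68 \cdot 351 = -258 + 23868 = 23610$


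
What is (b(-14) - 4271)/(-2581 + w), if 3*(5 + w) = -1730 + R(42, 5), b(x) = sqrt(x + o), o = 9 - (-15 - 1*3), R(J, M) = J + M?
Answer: 4271/3147 - sqrt(13)/3147 ≈ 1.3560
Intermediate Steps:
o = 27 (o = 9 - (-15 - 3) = 9 - 1*(-18) = 9 + 18 = 27)
b(x) = sqrt(27 + x) (b(x) = sqrt(x + 27) = sqrt(27 + x))
w = -566 (w = -5 + (-1730 + (42 + 5))/3 = -5 + (-1730 + 47)/3 = -5 + (1/3)*(-1683) = -5 - 561 = -566)
(b(-14) - 4271)/(-2581 + w) = (sqrt(27 - 14) - 4271)/(-2581 - 566) = (sqrt(13) - 4271)/(-3147) = (-4271 + sqrt(13))*(-1/3147) = 4271/3147 - sqrt(13)/3147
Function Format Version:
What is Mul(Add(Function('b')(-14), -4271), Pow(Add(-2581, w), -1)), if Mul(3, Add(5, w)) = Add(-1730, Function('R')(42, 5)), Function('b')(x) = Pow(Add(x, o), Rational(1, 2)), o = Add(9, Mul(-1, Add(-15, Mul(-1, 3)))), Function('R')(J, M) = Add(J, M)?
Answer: Add(Rational(4271, 3147), Mul(Rational(-1, 3147), Pow(13, Rational(1, 2)))) ≈ 1.3560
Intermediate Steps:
o = 27 (o = Add(9, Mul(-1, Add(-15, -3))) = Add(9, Mul(-1, -18)) = Add(9, 18) = 27)
Function('b')(x) = Pow(Add(27, x), Rational(1, 2)) (Function('b')(x) = Pow(Add(x, 27), Rational(1, 2)) = Pow(Add(27, x), Rational(1, 2)))
w = -566 (w = Add(-5, Mul(Rational(1, 3), Add(-1730, Add(42, 5)))) = Add(-5, Mul(Rational(1, 3), Add(-1730, 47))) = Add(-5, Mul(Rational(1, 3), -1683)) = Add(-5, -561) = -566)
Mul(Add(Function('b')(-14), -4271), Pow(Add(-2581, w), -1)) = Mul(Add(Pow(Add(27, -14), Rational(1, 2)), -4271), Pow(Add(-2581, -566), -1)) = Mul(Add(Pow(13, Rational(1, 2)), -4271), Pow(-3147, -1)) = Mul(Add(-4271, Pow(13, Rational(1, 2))), Rational(-1, 3147)) = Add(Rational(4271, 3147), Mul(Rational(-1, 3147), Pow(13, Rational(1, 2))))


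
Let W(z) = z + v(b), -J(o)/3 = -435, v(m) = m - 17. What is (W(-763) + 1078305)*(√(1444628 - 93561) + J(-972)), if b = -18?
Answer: 1406146635 + 1077507*√1351067 ≈ 2.6586e+9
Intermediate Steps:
v(m) = -17 + m
J(o) = 1305 (J(o) = -3*(-435) = 1305)
W(z) = -35 + z (W(z) = z + (-17 - 18) = z - 35 = -35 + z)
(W(-763) + 1078305)*(√(1444628 - 93561) + J(-972)) = ((-35 - 763) + 1078305)*(√(1444628 - 93561) + 1305) = (-798 + 1078305)*(√1351067 + 1305) = 1077507*(1305 + √1351067) = 1406146635 + 1077507*√1351067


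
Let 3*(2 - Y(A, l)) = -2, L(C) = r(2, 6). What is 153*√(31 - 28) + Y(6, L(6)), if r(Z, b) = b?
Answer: 8/3 + 153*√3 ≈ 267.67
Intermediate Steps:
L(C) = 6
Y(A, l) = 8/3 (Y(A, l) = 2 - ⅓*(-2) = 2 + ⅔ = 8/3)
153*√(31 - 28) + Y(6, L(6)) = 153*√(31 - 28) + 8/3 = 153*√3 + 8/3 = 8/3 + 153*√3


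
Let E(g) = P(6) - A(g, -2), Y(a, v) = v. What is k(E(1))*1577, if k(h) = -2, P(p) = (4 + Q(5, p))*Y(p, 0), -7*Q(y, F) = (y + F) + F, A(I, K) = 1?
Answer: -3154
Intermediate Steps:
Q(y, F) = -2*F/7 - y/7 (Q(y, F) = -((y + F) + F)/7 = -((F + y) + F)/7 = -(y + 2*F)/7 = -2*F/7 - y/7)
P(p) = 0 (P(p) = (4 + (-2*p/7 - 1/7*5))*0 = (4 + (-2*p/7 - 5/7))*0 = (4 + (-5/7 - 2*p/7))*0 = (23/7 - 2*p/7)*0 = 0)
E(g) = -1 (E(g) = 0 - 1*1 = 0 - 1 = -1)
k(E(1))*1577 = -2*1577 = -3154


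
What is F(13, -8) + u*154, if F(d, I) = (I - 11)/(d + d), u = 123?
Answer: 492473/26 ≈ 18941.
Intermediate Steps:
F(d, I) = (-11 + I)/(2*d) (F(d, I) = (-11 + I)/((2*d)) = (-11 + I)*(1/(2*d)) = (-11 + I)/(2*d))
F(13, -8) + u*154 = (½)*(-11 - 8)/13 + 123*154 = (½)*(1/13)*(-19) + 18942 = -19/26 + 18942 = 492473/26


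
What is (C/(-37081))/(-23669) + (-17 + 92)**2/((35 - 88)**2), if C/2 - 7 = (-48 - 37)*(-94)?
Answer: 448812703661/224125050991 ≈ 2.0025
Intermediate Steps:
C = 15994 (C = 14 + 2*((-48 - 37)*(-94)) = 14 + 2*(-85*(-94)) = 14 + 2*7990 = 14 + 15980 = 15994)
(C/(-37081))/(-23669) + (-17 + 92)**2/((35 - 88)**2) = (15994/(-37081))/(-23669) + (-17 + 92)**2/((35 - 88)**2) = (15994*(-1/37081))*(-1/23669) + 75**2/((-53)**2) = -1454/3371*(-1/23669) + 5625/2809 = 1454/79788199 + 5625*(1/2809) = 1454/79788199 + 5625/2809 = 448812703661/224125050991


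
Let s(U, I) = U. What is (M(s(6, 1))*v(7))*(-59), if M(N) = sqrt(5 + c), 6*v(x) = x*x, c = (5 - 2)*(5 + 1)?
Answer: -2891*sqrt(23)/6 ≈ -2310.8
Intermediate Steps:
c = 18 (c = 3*6 = 18)
v(x) = x**2/6 (v(x) = (x*x)/6 = x**2/6)
M(N) = sqrt(23) (M(N) = sqrt(5 + 18) = sqrt(23))
(M(s(6, 1))*v(7))*(-59) = (sqrt(23)*((1/6)*7**2))*(-59) = (sqrt(23)*((1/6)*49))*(-59) = (sqrt(23)*(49/6))*(-59) = (49*sqrt(23)/6)*(-59) = -2891*sqrt(23)/6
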